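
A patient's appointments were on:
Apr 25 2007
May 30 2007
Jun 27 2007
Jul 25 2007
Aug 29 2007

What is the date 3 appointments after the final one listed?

Nov 28 2007

Every date is a Wednesday; gaps 35, 28, 28, 35 days.
Each is the last Wednesday of its month (at least one falls on the 29th or later, ruling out '4th Wednesday').
Last Wednesday of September 2007: Sep 26 2007.
October 2007 ends with Wednesday Oct 31 2007.
November 2007 ends with Wednesday Nov 28 2007.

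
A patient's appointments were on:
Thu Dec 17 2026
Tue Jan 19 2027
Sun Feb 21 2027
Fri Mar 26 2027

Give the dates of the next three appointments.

Every event comes 33 days after the last (33, 33, 33).
Fri Mar 26 2027 + 33 days = Wed Apr 28 2027.
Wed Apr 28 2027 + 33 days = Mon May 31 2027.
Mon May 31 2027 + 33 days = Sat Jul 3 2027.

Wed Apr 28 2027, Mon May 31 2027, Sat Jul 3 2027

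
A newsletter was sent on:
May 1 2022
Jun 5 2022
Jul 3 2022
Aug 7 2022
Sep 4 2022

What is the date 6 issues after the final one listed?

Mar 5 2023

Gaps: 35, 28, 35, 28 days — a mix of 28 and 35. Every date is a Sunday.
Each is the 1st Sunday of its month.
1st Sunday of October 2022: Oct 2 2022.
November 2022 — 1st Sunday is Nov 6 2022.
December 2022 — 1st Sunday is Dec 4 2022.
January 2023 — 1st Sunday is Jan 1 2023.
1st Sunday of February 2023: Feb 5 2023.
1st Sunday of March 2023: Mar 5 2023.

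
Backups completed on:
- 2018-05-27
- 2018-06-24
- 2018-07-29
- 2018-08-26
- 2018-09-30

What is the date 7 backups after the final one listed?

2019-04-28

These are Sundays with 28, 35, 28, 35-day gaps.
Each is the final Sunday of its month — 2018-07-29 is past the 28th, so '4th Sunday' doesn't fit.
October 2018 ends with Sunday 2018-10-28.
Last Sunday of November 2018: 2018-11-25.
December 2018 ends with Sunday 2018-12-30.
Last Sunday of January 2019: 2019-01-27.
February 2019 ends with Sunday 2019-02-24.
Last Sunday of March 2019: 2019-03-31.
Last Sunday of April 2019: 2019-04-28.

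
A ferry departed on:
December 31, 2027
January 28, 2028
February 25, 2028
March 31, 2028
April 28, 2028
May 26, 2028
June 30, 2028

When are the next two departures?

Every date is a Friday; gaps 28, 28, 35, 28, 28, 35 days.
Each is the last Friday of its month (at least one falls on the 29th or later, ruling out '4th Friday').
Last Friday of July 2028: July 28, 2028.
August 2028 ends with Friday August 25, 2028.

July 28, 2028; August 25, 2028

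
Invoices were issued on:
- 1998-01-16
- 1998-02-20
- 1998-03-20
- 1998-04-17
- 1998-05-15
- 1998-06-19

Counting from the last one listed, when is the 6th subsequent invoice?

All dates are Fridays, 35, 28, 28, 28, 35 days apart.
Specifically, the 3rd Friday of each month.
3rd Friday of July 1998: 1998-07-17.
August 1998 — 3rd Friday is 1998-08-21.
3rd Friday of September 1998: 1998-09-18.
October 1998 — 3rd Friday is 1998-10-16.
November 1998 — 3rd Friday is 1998-11-20.
3rd Friday of December 1998: 1998-12-18.

1998-12-18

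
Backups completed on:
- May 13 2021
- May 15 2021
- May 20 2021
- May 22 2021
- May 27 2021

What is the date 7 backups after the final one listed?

Jun 19 2021

Gaps: 2, 5, 2, 5 days — not constant, but cyclic with period 2.
The events fall on every Thursday and Saturday.
The following Saturday is May 29 2021.
The following Thursday is Jun 3 2021.
The following Saturday is Jun 5 2021.
The following Thursday is Jun 10 2021.
Next Saturday: Jun 12 2021.
The following Thursday is Jun 17 2021.
The following Saturday is Jun 19 2021.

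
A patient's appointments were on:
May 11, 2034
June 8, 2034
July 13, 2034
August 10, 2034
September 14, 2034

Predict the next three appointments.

October 12, 2034; November 9, 2034; December 14, 2034

Gaps: 28, 35, 28, 35 days — a mix of 28 and 35. Every date is a Thursday.
Each is the 2nd Thursday of its month.
October 2034 — 2nd Thursday is October 12, 2034.
November 2034 — 2nd Thursday is November 9, 2034.
2nd Thursday of December 2034: December 14, 2034.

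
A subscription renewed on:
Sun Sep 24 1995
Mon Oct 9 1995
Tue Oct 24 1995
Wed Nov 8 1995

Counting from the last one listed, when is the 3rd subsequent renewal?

Sat Dec 23 1995

Every event comes 15 days after the last (15, 15, 15).
Wed Nov 8 1995 + 15 days = Thu Nov 23 1995.
Thu Nov 23 1995 + 15 days = Fri Dec 8 1995.
Fri Dec 8 1995 + 15 days = Sat Dec 23 1995.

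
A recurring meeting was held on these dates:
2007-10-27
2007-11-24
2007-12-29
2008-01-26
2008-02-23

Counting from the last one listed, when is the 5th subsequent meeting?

These are Saturdays with 28, 35, 28, 28-day gaps.
Each is the final Saturday of its month — 2007-12-29 is past the 28th, so '4th Saturday' doesn't fit.
Last Saturday of March 2008: 2008-03-29.
April 2008 ends with Saturday 2008-04-26.
May 2008 ends with Saturday 2008-05-31.
June 2008 ends with Saturday 2008-06-28.
Last Saturday of July 2008: 2008-07-26.

2008-07-26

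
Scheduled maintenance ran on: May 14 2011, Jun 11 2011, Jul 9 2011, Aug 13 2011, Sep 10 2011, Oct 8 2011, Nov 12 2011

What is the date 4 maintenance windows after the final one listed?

All dates are Saturdays, 28, 28, 35, 28, 28, 35 days apart.
Specifically, the 2nd Saturday of each month.
2nd Saturday of December 2011: Dec 10 2011.
January 2012 — 2nd Saturday is Jan 14 2012.
February 2012 — 2nd Saturday is Feb 11 2012.
2nd Saturday of March 2012: Mar 10 2012.

Mar 10 2012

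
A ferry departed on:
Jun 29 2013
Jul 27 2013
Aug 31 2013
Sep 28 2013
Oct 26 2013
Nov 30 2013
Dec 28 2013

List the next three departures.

All Saturdays; the gaps (28, 35, 28, 28, 35, 28) vary with month length.
This is the last Saturday of each month.
Last Saturday of January 2014: Jan 25 2014.
Last Saturday of February 2014: Feb 22 2014.
March 2014 ends with Saturday Mar 29 2014.

Jan 25 2014, Feb 22 2014, Mar 29 2014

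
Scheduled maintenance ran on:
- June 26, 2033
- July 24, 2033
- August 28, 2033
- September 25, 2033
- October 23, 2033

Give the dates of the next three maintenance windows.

November 27, 2033; December 25, 2033; January 22, 2034

All dates are Sundays, 28, 35, 28, 28 days apart.
Specifically, the 4th Sunday of each month.
4th Sunday of November 2033: November 27, 2033.
4th Sunday of December 2033: December 25, 2033.
January 2034 — 4th Sunday is January 22, 2034.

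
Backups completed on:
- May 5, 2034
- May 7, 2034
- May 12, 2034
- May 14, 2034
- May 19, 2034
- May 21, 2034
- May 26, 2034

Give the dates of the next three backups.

May 28, 2034; June 2, 2034; June 4, 2034

Every event lands on a Friday or Sunday (gaps cycle 2, 5, 2, 5, 2, 5).
So the schedule is: every Friday and Sunday.
The following Sunday is May 28, 2034.
Next Friday: June 2, 2034.
Next Sunday: June 4, 2034.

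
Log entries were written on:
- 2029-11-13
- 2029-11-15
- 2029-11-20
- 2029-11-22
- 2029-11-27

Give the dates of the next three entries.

Gaps: 2, 5, 2, 5 days — not constant, but cyclic with period 2.
The events fall on every Tuesday and Thursday.
The following Thursday is 2029-11-29.
The following Tuesday is 2029-12-04.
Next Thursday: 2029-12-06.

2029-11-29, 2029-12-04, 2029-12-06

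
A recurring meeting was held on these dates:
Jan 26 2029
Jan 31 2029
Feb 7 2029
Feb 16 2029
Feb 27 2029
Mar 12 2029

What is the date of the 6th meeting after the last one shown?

Jul 10 2029

Gaps: 5, 7, 9, 11, 13 days — each gap is 2 larger than the previous one.
Next gap: 15 days. Mar 12 2029 + 15 days = Mar 27 2029.
Next gap: 17 days. Mar 27 2029 + 17 days = Apr 13 2029.
Next gap: 19 days. Apr 13 2029 + 19 days = May 2 2029.
Next gap: 21 days. May 2 2029 + 21 days = May 23 2029.
Next gap: 23 days. May 23 2029 + 23 days = Jun 15 2029.
Next gap: 25 days. Jun 15 2029 + 25 days = Jul 10 2029.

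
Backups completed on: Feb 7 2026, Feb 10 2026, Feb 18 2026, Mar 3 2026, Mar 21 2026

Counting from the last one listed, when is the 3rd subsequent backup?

Jun 13 2026

Gaps: 3, 8, 13, 18 days — each gap is 5 larger than the previous one.
Next gap: 23 days. Mar 21 2026 + 23 days = Apr 13 2026.
Next gap: 28 days. Apr 13 2026 + 28 days = May 11 2026.
Next gap: 33 days. May 11 2026 + 33 days = Jun 13 2026.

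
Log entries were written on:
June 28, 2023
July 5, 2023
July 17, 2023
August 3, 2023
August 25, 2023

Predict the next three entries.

Gaps: 7, 12, 17, 22 days — each gap is 5 larger than the previous one.
Next gap: 27 days. August 25, 2023 + 27 days = September 21, 2023.
Next gap: 32 days. September 21, 2023 + 32 days = October 23, 2023.
Next gap: 37 days. October 23, 2023 + 37 days = November 29, 2023.

September 21, 2023; October 23, 2023; November 29, 2023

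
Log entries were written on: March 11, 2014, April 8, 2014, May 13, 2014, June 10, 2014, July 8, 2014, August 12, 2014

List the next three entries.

Gaps: 28, 35, 28, 28, 35 days — a mix of 28 and 35. Every date is a Tuesday.
Each is the 2nd Tuesday of its month.
September 2014 — 2nd Tuesday is September 9, 2014.
2nd Tuesday of October 2014: October 14, 2014.
November 2014 — 2nd Tuesday is November 11, 2014.

September 9, 2014; October 14, 2014; November 11, 2014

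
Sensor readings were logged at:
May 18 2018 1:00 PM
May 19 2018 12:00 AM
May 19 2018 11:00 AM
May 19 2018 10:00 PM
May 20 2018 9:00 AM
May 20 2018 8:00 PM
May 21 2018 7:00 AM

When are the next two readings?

May 21 2018 6:00 PM, May 22 2018 5:00 AM

Gaps: 11, 11, 11, 11, 11, 11 hours — each event is 11 hours after the previous one.
May 21 2018 7:00 AM + 11 h = May 21 2018 6:00 PM.
May 21 2018 6:00 PM + 11 h = May 22 2018 5:00 AM.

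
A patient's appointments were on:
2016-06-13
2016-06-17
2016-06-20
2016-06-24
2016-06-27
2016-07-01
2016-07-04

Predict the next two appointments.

Every event lands on a Monday or Friday (gaps cycle 4, 3, 4, 3, 4, 3).
So the schedule is: every Monday and Friday.
The following Friday is 2016-07-08.
Next Monday: 2016-07-11.

2016-07-08, 2016-07-11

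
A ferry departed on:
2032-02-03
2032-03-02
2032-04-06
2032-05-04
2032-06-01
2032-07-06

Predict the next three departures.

All dates are Tuesdays, 28, 35, 28, 28, 35 days apart.
Specifically, the 1st Tuesday of each month.
1st Tuesday of August 2032: 2032-08-03.
1st Tuesday of September 2032: 2032-09-07.
October 2032 — 1st Tuesday is 2032-10-05.

2032-08-03, 2032-09-07, 2032-10-05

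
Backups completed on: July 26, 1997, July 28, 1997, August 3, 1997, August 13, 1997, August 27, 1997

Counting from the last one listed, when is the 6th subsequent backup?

Intervals are 2, 6, 10, 14 days — an arithmetic progression with common difference 4.
Next gap: 18 days. August 27, 1997 + 18 days = September 14, 1997.
Next gap: 22 days. September 14, 1997 + 22 days = October 6, 1997.
Next gap: 26 days. October 6, 1997 + 26 days = November 1, 1997.
Next gap: 30 days. November 1, 1997 + 30 days = December 1, 1997.
Next gap: 34 days. December 1, 1997 + 34 days = January 4, 1998.
Next gap: 38 days. January 4, 1998 + 38 days = February 11, 1998.

February 11, 1998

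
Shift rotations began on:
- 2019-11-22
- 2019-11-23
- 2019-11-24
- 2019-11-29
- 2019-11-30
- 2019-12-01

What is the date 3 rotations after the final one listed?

Every event lands on a Friday or Saturday or Sunday (gaps cycle 1, 1, 5, 1, 1).
So the schedule is: every Friday, Saturday and Sunday.
The following Friday is 2019-12-06.
The following Saturday is 2019-12-07.
Next Sunday: 2019-12-08.

2019-12-08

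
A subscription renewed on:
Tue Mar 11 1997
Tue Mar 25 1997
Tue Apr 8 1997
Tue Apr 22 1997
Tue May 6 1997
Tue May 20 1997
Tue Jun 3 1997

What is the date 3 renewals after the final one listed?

Gaps between consecutive events: 14, 14, 14, 14, 14, 14 days — a constant 14-day interval.
Tue Jun 3 1997 + 14 days = Tue Jun 17 1997.
Tue Jun 17 1997 + 14 days = Tue Jul 1 1997.
Tue Jul 1 1997 + 14 days = Tue Jul 15 1997.

Tue Jul 15 1997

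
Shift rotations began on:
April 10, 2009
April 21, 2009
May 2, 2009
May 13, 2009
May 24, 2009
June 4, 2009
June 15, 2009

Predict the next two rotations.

Gaps between consecutive events: 11, 11, 11, 11, 11, 11 days — a constant 11-day interval.
June 15, 2009 + 11 days = June 26, 2009.
June 26, 2009 + 11 days = July 7, 2009.

June 26, 2009; July 7, 2009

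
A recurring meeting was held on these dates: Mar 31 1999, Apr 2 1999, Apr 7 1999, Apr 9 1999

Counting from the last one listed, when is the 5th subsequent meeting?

Every event lands on a Wednesday or Friday (gaps cycle 2, 5, 2).
So the schedule is: every Wednesday and Friday.
The following Wednesday is Apr 14 1999.
The following Friday is Apr 16 1999.
Next Wednesday: Apr 21 1999.
Next Friday: Apr 23 1999.
The following Wednesday is Apr 28 1999.

Apr 28 1999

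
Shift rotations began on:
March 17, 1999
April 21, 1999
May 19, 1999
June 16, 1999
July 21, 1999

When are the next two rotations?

August 18, 1999; September 15, 1999

Gaps: 35, 28, 28, 35 days — a mix of 28 and 35. Every date is a Wednesday.
Each is the 3rd Wednesday of its month.
August 1999 — 3rd Wednesday is August 18, 1999.
3rd Wednesday of September 1999: September 15, 1999.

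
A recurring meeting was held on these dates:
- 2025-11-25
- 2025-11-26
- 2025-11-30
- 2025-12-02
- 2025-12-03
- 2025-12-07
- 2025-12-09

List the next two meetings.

Gaps: 1, 4, 2, 1, 4, 2 days — not constant, but cyclic with period 3.
The events fall on every Tuesday, Wednesday and Sunday.
The following Wednesday is 2025-12-10.
The following Sunday is 2025-12-14.

2025-12-10, 2025-12-14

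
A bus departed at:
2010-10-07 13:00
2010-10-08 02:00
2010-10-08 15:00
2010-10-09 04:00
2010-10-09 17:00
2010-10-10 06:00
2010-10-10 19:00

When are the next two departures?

Spacing: 13, 13, 13, 13, 13, 13 h — constant 13 h.
2010-10-10 19:00 + 13 h = 2010-10-11 08:00.
2010-10-11 08:00 + 13 h = 2010-10-11 21:00.

2010-10-11 08:00, 2010-10-11 21:00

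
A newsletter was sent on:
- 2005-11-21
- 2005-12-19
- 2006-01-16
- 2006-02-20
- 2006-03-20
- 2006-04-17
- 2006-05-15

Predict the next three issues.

2006-06-19, 2006-07-17, 2006-08-21

Gaps: 28, 28, 35, 28, 28, 28 days — a mix of 28 and 35. Every date is a Monday.
Each is the 3rd Monday of its month.
3rd Monday of June 2006: 2006-06-19.
July 2006 — 3rd Monday is 2006-07-17.
August 2006 — 3rd Monday is 2006-08-21.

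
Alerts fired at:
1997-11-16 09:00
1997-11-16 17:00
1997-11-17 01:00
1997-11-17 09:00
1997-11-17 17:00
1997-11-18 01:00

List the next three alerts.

Spacing: 8, 8, 8, 8, 8 h — constant 8 h.
1997-11-18 01:00 + 8 h = 1997-11-18 09:00.
1997-11-18 09:00 + 8 h = 1997-11-18 17:00.
1997-11-18 17:00 + 8 h = 1997-11-19 01:00.

1997-11-18 09:00, 1997-11-18 17:00, 1997-11-19 01:00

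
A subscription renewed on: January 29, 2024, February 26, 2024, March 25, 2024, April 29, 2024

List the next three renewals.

All Mondays; the gaps (28, 28, 35) vary with month length.
This is the last Monday of each month.
Last Monday of May 2024: May 27, 2024.
Last Monday of June 2024: June 24, 2024.
July 2024 ends with Monday July 29, 2024.

May 27, 2024; June 24, 2024; July 29, 2024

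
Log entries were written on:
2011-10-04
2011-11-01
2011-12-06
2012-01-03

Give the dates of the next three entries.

2012-02-07, 2012-03-06, 2012-04-03

All dates are Tuesdays, 28, 35, 28 days apart.
Specifically, the 1st Tuesday of each month.
1st Tuesday of February 2012: 2012-02-07.
1st Tuesday of March 2012: 2012-03-06.
1st Tuesday of April 2012: 2012-04-03.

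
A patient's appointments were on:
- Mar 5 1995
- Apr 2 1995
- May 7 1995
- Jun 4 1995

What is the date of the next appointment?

Jul 2 1995

Gaps: 28, 35, 28 days — a mix of 28 and 35. Every date is a Sunday.
Each is the 1st Sunday of its month.
July 1995 — 1st Sunday is Jul 2 1995.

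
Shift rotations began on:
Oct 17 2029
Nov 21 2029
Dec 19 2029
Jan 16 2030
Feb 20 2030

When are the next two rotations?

Gaps: 35, 28, 28, 35 days — a mix of 28 and 35. Every date is a Wednesday.
Each is the 3rd Wednesday of its month.
March 2030 — 3rd Wednesday is Mar 20 2030.
3rd Wednesday of April 2030: Apr 17 2030.

Mar 20 2030, Apr 17 2030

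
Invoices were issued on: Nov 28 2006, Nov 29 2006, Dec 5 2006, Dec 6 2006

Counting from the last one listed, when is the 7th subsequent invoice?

Jan 2 2007

Every event lands on a Tuesday or Wednesday (gaps cycle 1, 6, 1).
So the schedule is: every Tuesday and Wednesday.
The following Tuesday is Dec 12 2006.
Next Wednesday: Dec 13 2006.
Next Tuesday: Dec 19 2006.
The following Wednesday is Dec 20 2006.
Next Tuesday: Dec 26 2006.
The following Wednesday is Dec 27 2006.
Next Tuesday: Jan 2 2007.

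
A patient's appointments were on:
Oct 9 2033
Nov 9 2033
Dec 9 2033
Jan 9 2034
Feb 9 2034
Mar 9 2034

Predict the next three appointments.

The day-of-month is always 9 (31, 30, 31, 31, 28 days between events).
So this recurs on the 9th of each month.
April 2034: Apr 9 2034.
May 2034: May 9 2034.
Next: June 2034 → Jun 9 2034.

Apr 9 2034, May 9 2034, Jun 9 2034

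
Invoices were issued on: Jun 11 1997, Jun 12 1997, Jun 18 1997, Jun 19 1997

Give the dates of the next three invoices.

Gaps: 1, 6, 1 days — not constant, but cyclic with period 2.
The events fall on every Wednesday and Thursday.
Next Wednesday: Jun 25 1997.
The following Thursday is Jun 26 1997.
The following Wednesday is Jul 2 1997.

Jun 25 1997, Jun 26 1997, Jul 2 1997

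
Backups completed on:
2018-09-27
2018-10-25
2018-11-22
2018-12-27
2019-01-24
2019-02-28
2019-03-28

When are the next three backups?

These are Thursdays at 28- or 35-day spacing (28, 28, 35, 28, 35, 28).
The pattern: 4th Thursday of the month.
4th Thursday of April 2019: 2019-04-25.
4th Thursday of May 2019: 2019-05-23.
June 2019 — 4th Thursday is 2019-06-27.

2019-04-25, 2019-05-23, 2019-06-27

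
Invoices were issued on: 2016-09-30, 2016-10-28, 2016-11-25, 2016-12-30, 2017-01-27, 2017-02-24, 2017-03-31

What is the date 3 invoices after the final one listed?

2017-06-30

These are Fridays with 28, 28, 35, 28, 28, 35-day gaps.
Each is the final Friday of its month — 2016-09-30 is past the 28th, so '4th Friday' doesn't fit.
Last Friday of April 2017: 2017-04-28.
May 2017 ends with Friday 2017-05-26.
June 2017 ends with Friday 2017-06-30.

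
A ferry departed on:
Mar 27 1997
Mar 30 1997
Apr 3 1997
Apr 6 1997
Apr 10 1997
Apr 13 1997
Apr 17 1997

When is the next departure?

Gaps: 3, 4, 3, 4, 3, 4 days — not constant, but cyclic with period 2.
The events fall on every Thursday and Sunday.
The following Sunday is Apr 20 1997.

Apr 20 1997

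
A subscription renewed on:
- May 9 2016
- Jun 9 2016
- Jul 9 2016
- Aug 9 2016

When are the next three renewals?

Each date is the 9th; the gaps (31, 30, 31) track the month lengths.
The rule is the 9th of each month.
Next: September 2016 → Sep 9 2016.
October 2016: Oct 9 2016.
Next: November 2016 → Nov 9 2016.

Sep 9 2016, Oct 9 2016, Nov 9 2016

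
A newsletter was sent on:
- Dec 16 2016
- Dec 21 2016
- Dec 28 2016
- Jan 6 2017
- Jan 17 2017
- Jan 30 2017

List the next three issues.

Feb 14 2017, Mar 3 2017, Mar 22 2017

Intervals are 5, 7, 9, 11, 13 days — an arithmetic progression with common difference 2.
Next gap: 15 days. Jan 30 2017 + 15 days = Feb 14 2017.
Next gap: 17 days. Feb 14 2017 + 17 days = Mar 3 2017.
Next gap: 19 days. Mar 3 2017 + 19 days = Mar 22 2017.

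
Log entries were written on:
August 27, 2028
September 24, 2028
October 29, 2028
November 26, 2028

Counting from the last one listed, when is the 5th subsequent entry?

April 29, 2029

All Sundays; the gaps (28, 35, 28) vary with month length.
This is the last Sunday of each month.
December 2028 ends with Sunday December 31, 2028.
Last Sunday of January 2029: January 28, 2029.
February 2029 ends with Sunday February 25, 2029.
Last Sunday of March 2029: March 25, 2029.
April 2029 ends with Sunday April 29, 2029.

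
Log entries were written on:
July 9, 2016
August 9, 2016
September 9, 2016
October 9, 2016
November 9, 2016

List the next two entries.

The day-of-month is always 9 (31, 31, 30, 31 days between events).
So this recurs on the 9th of each month.
Next: December 2016 → December 9, 2016.
January 2017: January 9, 2017.

December 9, 2016; January 9, 2017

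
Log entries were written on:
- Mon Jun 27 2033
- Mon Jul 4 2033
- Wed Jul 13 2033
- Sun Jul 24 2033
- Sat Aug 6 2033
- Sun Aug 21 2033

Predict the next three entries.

Intervals are 7, 9, 11, 13, 15 days — an arithmetic progression with common difference 2.
Next gap: 17 days. Sun Aug 21 2033 + 17 days = Wed Sep 7 2033.
Next gap: 19 days. Wed Sep 7 2033 + 19 days = Mon Sep 26 2033.
Next gap: 21 days. Mon Sep 26 2033 + 21 days = Mon Oct 17 2033.

Wed Sep 7 2033, Mon Sep 26 2033, Mon Oct 17 2033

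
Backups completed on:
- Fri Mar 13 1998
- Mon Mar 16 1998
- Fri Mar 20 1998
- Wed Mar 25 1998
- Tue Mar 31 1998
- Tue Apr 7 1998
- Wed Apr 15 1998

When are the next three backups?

Fri Apr 24 1998, Mon May 4 1998, Fri May 15 1998

Gaps: 3, 4, 5, 6, 7, 8 days — each gap is 1 larger than the previous one.
Next gap: 9 days. Wed Apr 15 1998 + 9 days = Fri Apr 24 1998.
Next gap: 10 days. Fri Apr 24 1998 + 10 days = Mon May 4 1998.
Next gap: 11 days. Mon May 4 1998 + 11 days = Fri May 15 1998.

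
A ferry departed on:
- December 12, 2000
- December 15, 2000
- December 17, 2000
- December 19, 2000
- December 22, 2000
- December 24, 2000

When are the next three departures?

Gaps: 3, 2, 2, 3, 2 days — not constant, but cyclic with period 3.
The events fall on every Tuesday, Friday and Sunday.
The following Tuesday is December 26, 2000.
The following Friday is December 29, 2000.
The following Sunday is December 31, 2000.

December 26, 2000; December 29, 2000; December 31, 2000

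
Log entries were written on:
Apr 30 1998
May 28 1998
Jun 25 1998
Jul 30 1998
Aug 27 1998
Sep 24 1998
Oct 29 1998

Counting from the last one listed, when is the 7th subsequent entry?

These are Thursdays with 28, 28, 35, 28, 28, 35-day gaps.
Each is the final Thursday of its month — Apr 30 1998 is past the 28th, so '4th Thursday' doesn't fit.
November 1998 ends with Thursday Nov 26 1998.
December 1998 ends with Thursday Dec 31 1998.
January 1999 ends with Thursday Jan 28 1999.
February 1999 ends with Thursday Feb 25 1999.
March 1999 ends with Thursday Mar 25 1999.
Last Thursday of April 1999: Apr 29 1999.
Last Thursday of May 1999: May 27 1999.

May 27 1999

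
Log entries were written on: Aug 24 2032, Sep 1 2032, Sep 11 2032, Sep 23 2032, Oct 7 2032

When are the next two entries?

Intervals are 8, 10, 12, 14 days — an arithmetic progression with common difference 2.
Next gap: 16 days. Oct 7 2032 + 16 days = Oct 23 2032.
Next gap: 18 days. Oct 23 2032 + 18 days = Nov 10 2032.

Oct 23 2032, Nov 10 2032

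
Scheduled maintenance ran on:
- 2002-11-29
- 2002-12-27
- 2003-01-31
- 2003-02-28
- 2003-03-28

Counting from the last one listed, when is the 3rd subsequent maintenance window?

2003-06-27

All Fridays; the gaps (28, 35, 28, 28) vary with month length.
This is the last Friday of each month.
April 2003 ends with Friday 2003-04-25.
Last Friday of May 2003: 2003-05-30.
Last Friday of June 2003: 2003-06-27.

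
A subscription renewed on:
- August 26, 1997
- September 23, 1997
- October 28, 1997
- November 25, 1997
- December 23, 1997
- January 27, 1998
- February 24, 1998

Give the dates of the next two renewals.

March 24, 1998; April 28, 1998

Gaps: 28, 35, 28, 28, 35, 28 days — a mix of 28 and 35. Every date is a Tuesday.
Each is the 4th Tuesday of its month.
March 1998 — 4th Tuesday is March 24, 1998.
4th Tuesday of April 1998: April 28, 1998.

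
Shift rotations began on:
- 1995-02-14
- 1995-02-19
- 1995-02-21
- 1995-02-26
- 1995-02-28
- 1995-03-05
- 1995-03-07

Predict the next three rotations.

Gaps: 5, 2, 5, 2, 5, 2 days — not constant, but cyclic with period 2.
The events fall on every Tuesday and Sunday.
Next Sunday: 1995-03-12.
The following Tuesday is 1995-03-14.
Next Sunday: 1995-03-19.

1995-03-12, 1995-03-14, 1995-03-19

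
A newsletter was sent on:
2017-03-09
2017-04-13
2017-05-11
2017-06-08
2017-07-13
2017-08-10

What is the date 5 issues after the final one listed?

2018-01-11

Gaps: 35, 28, 28, 35, 28 days — a mix of 28 and 35. Every date is a Thursday.
Each is the 2nd Thursday of its month.
2nd Thursday of September 2017: 2017-09-14.
2nd Thursday of October 2017: 2017-10-12.
November 2017 — 2nd Thursday is 2017-11-09.
2nd Thursday of December 2017: 2017-12-14.
2nd Thursday of January 2018: 2018-01-11.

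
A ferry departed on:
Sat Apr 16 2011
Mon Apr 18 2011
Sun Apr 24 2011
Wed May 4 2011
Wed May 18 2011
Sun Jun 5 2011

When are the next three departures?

Mon Jun 27 2011, Sat Jul 23 2011, Mon Aug 22 2011

Intervals are 2, 6, 10, 14, 18 days — an arithmetic progression with common difference 4.
Next gap: 22 days. Sun Jun 5 2011 + 22 days = Mon Jun 27 2011.
Next gap: 26 days. Mon Jun 27 2011 + 26 days = Sat Jul 23 2011.
Next gap: 30 days. Sat Jul 23 2011 + 30 days = Mon Aug 22 2011.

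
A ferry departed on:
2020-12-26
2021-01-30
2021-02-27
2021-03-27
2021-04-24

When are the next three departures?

Every date is a Saturday; gaps 35, 28, 28, 28 days.
Each is the last Saturday of its month (at least one falls on the 29th or later, ruling out '4th Saturday').
May 2021 ends with Saturday 2021-05-29.
Last Saturday of June 2021: 2021-06-26.
Last Saturday of July 2021: 2021-07-31.

2021-05-29, 2021-06-26, 2021-07-31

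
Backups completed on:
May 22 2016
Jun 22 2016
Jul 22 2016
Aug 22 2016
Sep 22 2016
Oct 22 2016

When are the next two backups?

Nov 22 2016, Dec 22 2016

The day-of-month is always 22 (31, 30, 31, 31, 30 days between events).
So this recurs on the 22nd of each month.
Next: November 2016 → Nov 22 2016.
Next: December 2016 → Dec 22 2016.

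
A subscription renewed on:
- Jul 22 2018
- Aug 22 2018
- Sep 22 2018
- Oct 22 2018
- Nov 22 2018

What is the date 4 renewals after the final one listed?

The day-of-month is always 22 (31, 31, 30, 31 days between events).
So this recurs on the 22nd of each month.
December 2018: Dec 22 2018.
January 2019: Jan 22 2019.
February 2019: Feb 22 2019.
March 2019: Mar 22 2019.

Mar 22 2019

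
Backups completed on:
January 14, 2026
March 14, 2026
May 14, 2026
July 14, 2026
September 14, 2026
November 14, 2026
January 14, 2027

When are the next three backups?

Gaps: 59, 61, 61, 62, 61, 61 days — not constant. Every event is on the 14th of the month.
Pattern: the 14th of every 2 months.
March 2027: March 14, 2027.
May 2027: May 14, 2027.
July 2027: July 14, 2027.

March 14, 2027; May 14, 2027; July 14, 2027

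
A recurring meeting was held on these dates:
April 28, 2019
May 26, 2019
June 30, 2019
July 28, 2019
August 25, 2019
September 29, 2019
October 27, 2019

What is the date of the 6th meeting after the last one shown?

April 26, 2020

These are Sundays with 28, 35, 28, 28, 35, 28-day gaps.
Each is the final Sunday of its month — June 30, 2019 is past the 28th, so '4th Sunday' doesn't fit.
November 2019 ends with Sunday November 24, 2019.
December 2019 ends with Sunday December 29, 2019.
January 2020 ends with Sunday January 26, 2020.
February 2020 ends with Sunday February 23, 2020.
Last Sunday of March 2020: March 29, 2020.
April 2020 ends with Sunday April 26, 2020.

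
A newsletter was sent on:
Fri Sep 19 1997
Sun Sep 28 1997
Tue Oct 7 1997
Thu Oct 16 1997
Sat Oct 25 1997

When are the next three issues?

Every event comes 9 days after the last (9, 9, 9, 9).
Sat Oct 25 1997 + 9 days = Mon Nov 3 1997.
Mon Nov 3 1997 + 9 days = Wed Nov 12 1997.
Wed Nov 12 1997 + 9 days = Fri Nov 21 1997.

Mon Nov 3 1997, Wed Nov 12 1997, Fri Nov 21 1997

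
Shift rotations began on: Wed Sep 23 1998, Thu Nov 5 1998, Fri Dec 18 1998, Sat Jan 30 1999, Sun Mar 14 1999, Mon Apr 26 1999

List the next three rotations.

The spacing is 43, 43, 43, 43, 43 days — always 43 days.
Mon Apr 26 1999 + 43 days = Tue Jun 8 1999.
Tue Jun 8 1999 + 43 days = Wed Jul 21 1999.
Wed Jul 21 1999 + 43 days = Thu Sep 2 1999.

Tue Jun 8 1999, Wed Jul 21 1999, Thu Sep 2 1999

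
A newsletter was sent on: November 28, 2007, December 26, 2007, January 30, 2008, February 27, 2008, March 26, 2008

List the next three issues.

These are Wednesdays with 28, 35, 28, 28-day gaps.
Each is the final Wednesday of its month — January 30, 2008 is past the 28th, so '4th Wednesday' doesn't fit.
April 2008 ends with Wednesday April 30, 2008.
Last Wednesday of May 2008: May 28, 2008.
June 2008 ends with Wednesday June 25, 2008.

April 30, 2008; May 28, 2008; June 25, 2008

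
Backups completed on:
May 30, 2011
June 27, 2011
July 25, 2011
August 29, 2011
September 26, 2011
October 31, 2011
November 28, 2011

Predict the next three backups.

December 26, 2011; January 30, 2012; February 27, 2012

All Mondays; the gaps (28, 28, 35, 28, 35, 28) vary with month length.
This is the last Monday of each month.
Last Monday of December 2011: December 26, 2011.
Last Monday of January 2012: January 30, 2012.
Last Monday of February 2012: February 27, 2012.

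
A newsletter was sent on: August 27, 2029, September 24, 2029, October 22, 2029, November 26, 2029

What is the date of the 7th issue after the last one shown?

June 24, 2030

All dates are Mondays, 28, 28, 35 days apart.
Specifically, the 4th Monday of each month.
December 2029 — 4th Monday is December 24, 2029.
4th Monday of January 2030: January 28, 2030.
February 2030 — 4th Monday is February 25, 2030.
March 2030 — 4th Monday is March 25, 2030.
4th Monday of April 2030: April 22, 2030.
May 2030 — 4th Monday is May 27, 2030.
June 2030 — 4th Monday is June 24, 2030.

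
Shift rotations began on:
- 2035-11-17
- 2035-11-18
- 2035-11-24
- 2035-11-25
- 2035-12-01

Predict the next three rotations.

2035-12-02, 2035-12-08, 2035-12-09

Gaps: 1, 6, 1, 6 days — not constant, but cyclic with period 2.
The events fall on every Saturday and Sunday.
The following Sunday is 2035-12-02.
The following Saturday is 2035-12-08.
The following Sunday is 2035-12-09.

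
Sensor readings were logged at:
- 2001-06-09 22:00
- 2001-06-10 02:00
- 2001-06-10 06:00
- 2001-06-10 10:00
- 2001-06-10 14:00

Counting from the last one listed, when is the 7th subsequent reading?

2001-06-11 18:00

The interval is a steady 4 hours (4, 4, 4, 4).
2001-06-10 14:00 + 4 h = 2001-06-10 18:00.
2001-06-10 18:00 + 4 h = 2001-06-10 22:00.
2001-06-10 22:00 + 4 h = 2001-06-11 02:00.
2001-06-11 02:00 + 4 h = 2001-06-11 06:00.
2001-06-11 06:00 + 4 h = 2001-06-11 10:00.
2001-06-11 10:00 + 4 h = 2001-06-11 14:00.
2001-06-11 14:00 + 4 h = 2001-06-11 18:00.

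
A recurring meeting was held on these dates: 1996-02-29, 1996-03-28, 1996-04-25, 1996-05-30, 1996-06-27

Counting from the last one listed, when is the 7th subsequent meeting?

1997-01-30

All Thursdays; the gaps (28, 28, 35, 28) vary with month length.
This is the last Thursday of each month.
Last Thursday of July 1996: 1996-07-25.
August 1996 ends with Thursday 1996-08-29.
September 1996 ends with Thursday 1996-09-26.
October 1996 ends with Thursday 1996-10-31.
November 1996 ends with Thursday 1996-11-28.
Last Thursday of December 1996: 1996-12-26.
January 1997 ends with Thursday 1997-01-30.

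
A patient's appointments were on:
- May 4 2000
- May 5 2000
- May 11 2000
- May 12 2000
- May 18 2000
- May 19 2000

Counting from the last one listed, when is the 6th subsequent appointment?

Jun 9 2000

Every event lands on a Thursday or Friday (gaps cycle 1, 6, 1, 6, 1).
So the schedule is: every Thursday and Friday.
The following Thursday is May 25 2000.
The following Friday is May 26 2000.
Next Thursday: Jun 1 2000.
Next Friday: Jun 2 2000.
The following Thursday is Jun 8 2000.
Next Friday: Jun 9 2000.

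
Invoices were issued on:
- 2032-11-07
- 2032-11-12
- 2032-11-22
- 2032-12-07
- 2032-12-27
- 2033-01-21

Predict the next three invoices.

2033-02-20, 2033-03-27, 2033-05-06

The spacing grows by 5 each time: 5, 10, 15, 20, 25 days.
Next gap: 30 days. 2033-01-21 + 30 days = 2033-02-20.
Next gap: 35 days. 2033-02-20 + 35 days = 2033-03-27.
Next gap: 40 days. 2033-03-27 + 40 days = 2033-05-06.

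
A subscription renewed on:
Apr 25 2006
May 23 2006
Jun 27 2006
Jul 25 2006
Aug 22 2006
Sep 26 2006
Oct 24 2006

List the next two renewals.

Gaps: 28, 35, 28, 28, 35, 28 days — a mix of 28 and 35. Every date is a Tuesday.
Each is the 4th Tuesday of its month.
4th Tuesday of November 2006: Nov 28 2006.
December 2006 — 4th Tuesday is Dec 26 2006.

Nov 28 2006, Dec 26 2006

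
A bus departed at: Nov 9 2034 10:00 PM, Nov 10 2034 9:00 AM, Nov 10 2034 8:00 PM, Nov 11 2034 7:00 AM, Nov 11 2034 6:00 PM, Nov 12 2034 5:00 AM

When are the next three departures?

Gaps: 11, 11, 11, 11, 11 hours — each event is 11 hours after the previous one.
Nov 12 2034 5:00 AM + 11 h = Nov 12 2034 4:00 PM.
Nov 12 2034 4:00 PM + 11 h = Nov 13 2034 3:00 AM.
Nov 13 2034 3:00 AM + 11 h = Nov 13 2034 2:00 PM.

Nov 12 2034 4:00 PM, Nov 13 2034 3:00 AM, Nov 13 2034 2:00 PM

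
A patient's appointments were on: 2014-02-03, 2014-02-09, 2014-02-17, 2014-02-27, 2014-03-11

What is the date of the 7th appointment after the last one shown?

The spacing grows by 2 each time: 6, 8, 10, 12 days.
Next gap: 14 days. 2014-03-11 + 14 days = 2014-03-25.
Next gap: 16 days. 2014-03-25 + 16 days = 2014-04-10.
Next gap: 18 days. 2014-04-10 + 18 days = 2014-04-28.
Next gap: 20 days. 2014-04-28 + 20 days = 2014-05-18.
Next gap: 22 days. 2014-05-18 + 22 days = 2014-06-09.
Next gap: 24 days. 2014-06-09 + 24 days = 2014-07-03.
Next gap: 26 days. 2014-07-03 + 26 days = 2014-07-29.

2014-07-29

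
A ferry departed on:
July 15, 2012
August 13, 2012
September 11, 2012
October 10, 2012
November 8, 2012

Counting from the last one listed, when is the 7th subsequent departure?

Gaps between consecutive events: 29, 29, 29, 29 days — a constant 29-day interval.
November 8, 2012 + 29 days = December 7, 2012.
December 7, 2012 + 29 days = January 5, 2013.
January 5, 2013 + 29 days = February 3, 2013.
February 3, 2013 + 29 days = March 4, 2013.
March 4, 2013 + 29 days = April 2, 2013.
April 2, 2013 + 29 days = May 1, 2013.
May 1, 2013 + 29 days = May 30, 2013.

May 30, 2013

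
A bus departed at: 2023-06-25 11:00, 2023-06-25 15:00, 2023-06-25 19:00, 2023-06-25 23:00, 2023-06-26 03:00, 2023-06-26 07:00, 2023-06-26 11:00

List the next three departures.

2023-06-26 15:00, 2023-06-26 19:00, 2023-06-26 23:00

The interval is a steady 4 hours (4, 4, 4, 4, 4, 4).
2023-06-26 11:00 + 4 h = 2023-06-26 15:00.
2023-06-26 15:00 + 4 h = 2023-06-26 19:00.
2023-06-26 19:00 + 4 h = 2023-06-26 23:00.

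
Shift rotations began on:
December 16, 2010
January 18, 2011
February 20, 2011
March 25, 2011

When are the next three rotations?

Gaps between consecutive events: 33, 33, 33 days — a constant 33-day interval.
March 25, 2011 + 33 days = April 27, 2011.
April 27, 2011 + 33 days = May 30, 2011.
May 30, 2011 + 33 days = July 2, 2011.

April 27, 2011; May 30, 2011; July 2, 2011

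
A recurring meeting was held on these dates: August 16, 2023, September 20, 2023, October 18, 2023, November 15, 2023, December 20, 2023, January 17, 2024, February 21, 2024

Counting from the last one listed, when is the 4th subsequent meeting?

All dates are Wednesdays, 35, 28, 28, 35, 28, 35 days apart.
Specifically, the 3rd Wednesday of each month.
3rd Wednesday of March 2024: March 20, 2024.
April 2024 — 3rd Wednesday is April 17, 2024.
May 2024 — 3rd Wednesday is May 15, 2024.
3rd Wednesday of June 2024: June 19, 2024.

June 19, 2024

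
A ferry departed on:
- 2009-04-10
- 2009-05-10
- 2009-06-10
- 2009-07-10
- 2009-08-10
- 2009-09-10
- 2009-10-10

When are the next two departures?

2009-11-10, 2009-12-10

The day-of-month is always 10 (30, 31, 30, 31, 31, 30 days between events).
So this recurs on the 10th of each month.
Next: November 2009 → 2009-11-10.
December 2009: 2009-12-10.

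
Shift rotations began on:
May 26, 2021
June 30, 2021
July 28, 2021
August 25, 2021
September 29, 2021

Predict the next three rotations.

These are Wednesdays with 35, 28, 28, 35-day gaps.
Each is the final Wednesday of its month — June 30, 2021 is past the 28th, so '4th Wednesday' doesn't fit.
October 2021 ends with Wednesday October 27, 2021.
Last Wednesday of November 2021: November 24, 2021.
Last Wednesday of December 2021: December 29, 2021.

October 27, 2021; November 24, 2021; December 29, 2021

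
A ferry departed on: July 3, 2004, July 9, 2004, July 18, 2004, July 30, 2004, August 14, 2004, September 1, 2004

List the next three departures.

September 22, 2004; October 16, 2004; November 12, 2004

Intervals are 6, 9, 12, 15, 18 days — an arithmetic progression with common difference 3.
Next gap: 21 days. September 1, 2004 + 21 days = September 22, 2004.
Next gap: 24 days. September 22, 2004 + 24 days = October 16, 2004.
Next gap: 27 days. October 16, 2004 + 27 days = November 12, 2004.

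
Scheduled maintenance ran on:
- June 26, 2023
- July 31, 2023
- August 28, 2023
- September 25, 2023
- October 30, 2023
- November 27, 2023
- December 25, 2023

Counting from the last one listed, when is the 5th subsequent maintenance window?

These are Mondays with 35, 28, 28, 35, 28, 28-day gaps.
Each is the final Monday of its month — July 31, 2023 is past the 28th, so '4th Monday' doesn't fit.
Last Monday of January 2024: January 29, 2024.
Last Monday of February 2024: February 26, 2024.
March 2024 ends with Monday March 25, 2024.
April 2024 ends with Monday April 29, 2024.
May 2024 ends with Monday May 27, 2024.

May 27, 2024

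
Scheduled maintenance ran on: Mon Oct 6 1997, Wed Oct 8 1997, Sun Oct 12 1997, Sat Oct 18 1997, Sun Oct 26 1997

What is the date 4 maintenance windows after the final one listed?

The spacing grows by 2 each time: 2, 4, 6, 8 days.
Next gap: 10 days. Sun Oct 26 1997 + 10 days = Wed Nov 5 1997.
Next gap: 12 days. Wed Nov 5 1997 + 12 days = Mon Nov 17 1997.
Next gap: 14 days. Mon Nov 17 1997 + 14 days = Mon Dec 1 1997.
Next gap: 16 days. Mon Dec 1 1997 + 16 days = Wed Dec 17 1997.

Wed Dec 17 1997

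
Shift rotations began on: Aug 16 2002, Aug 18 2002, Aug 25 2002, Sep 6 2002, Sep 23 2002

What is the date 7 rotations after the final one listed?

Intervals are 2, 7, 12, 17 days — an arithmetic progression with common difference 5.
Next gap: 22 days. Sep 23 2002 + 22 days = Oct 15 2002.
Next gap: 27 days. Oct 15 2002 + 27 days = Nov 11 2002.
Next gap: 32 days. Nov 11 2002 + 32 days = Dec 13 2002.
Next gap: 37 days. Dec 13 2002 + 37 days = Jan 19 2003.
Next gap: 42 days. Jan 19 2003 + 42 days = Mar 2 2003.
Next gap: 47 days. Mar 2 2003 + 47 days = Apr 18 2003.
Next gap: 52 days. Apr 18 2003 + 52 days = Jun 9 2003.

Jun 9 2003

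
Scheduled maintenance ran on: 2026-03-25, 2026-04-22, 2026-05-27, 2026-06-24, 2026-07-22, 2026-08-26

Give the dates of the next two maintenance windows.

2026-09-23, 2026-10-28

Gaps: 28, 35, 28, 28, 35 days — a mix of 28 and 35. Every date is a Wednesday.
Each is the 4th Wednesday of its month.
4th Wednesday of September 2026: 2026-09-23.
October 2026 — 4th Wednesday is 2026-10-28.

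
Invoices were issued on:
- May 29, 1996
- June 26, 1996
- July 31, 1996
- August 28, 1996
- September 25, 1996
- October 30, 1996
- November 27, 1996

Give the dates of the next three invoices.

December 25, 1996; January 29, 1997; February 26, 1997

Every date is a Wednesday; gaps 28, 35, 28, 28, 35, 28 days.
Each is the last Wednesday of its month (at least one falls on the 29th or later, ruling out '4th Wednesday').
December 1996 ends with Wednesday December 25, 1996.
January 1997 ends with Wednesday January 29, 1997.
Last Wednesday of February 1997: February 26, 1997.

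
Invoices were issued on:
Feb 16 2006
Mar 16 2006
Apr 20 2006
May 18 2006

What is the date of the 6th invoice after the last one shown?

Nov 16 2006

Gaps: 28, 35, 28 days — a mix of 28 and 35. Every date is a Thursday.
Each is the 3rd Thursday of its month.
3rd Thursday of June 2006: Jun 15 2006.
July 2006 — 3rd Thursday is Jul 20 2006.
August 2006 — 3rd Thursday is Aug 17 2006.
September 2006 — 3rd Thursday is Sep 21 2006.
3rd Thursday of October 2006: Oct 19 2006.
November 2006 — 3rd Thursday is Nov 16 2006.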